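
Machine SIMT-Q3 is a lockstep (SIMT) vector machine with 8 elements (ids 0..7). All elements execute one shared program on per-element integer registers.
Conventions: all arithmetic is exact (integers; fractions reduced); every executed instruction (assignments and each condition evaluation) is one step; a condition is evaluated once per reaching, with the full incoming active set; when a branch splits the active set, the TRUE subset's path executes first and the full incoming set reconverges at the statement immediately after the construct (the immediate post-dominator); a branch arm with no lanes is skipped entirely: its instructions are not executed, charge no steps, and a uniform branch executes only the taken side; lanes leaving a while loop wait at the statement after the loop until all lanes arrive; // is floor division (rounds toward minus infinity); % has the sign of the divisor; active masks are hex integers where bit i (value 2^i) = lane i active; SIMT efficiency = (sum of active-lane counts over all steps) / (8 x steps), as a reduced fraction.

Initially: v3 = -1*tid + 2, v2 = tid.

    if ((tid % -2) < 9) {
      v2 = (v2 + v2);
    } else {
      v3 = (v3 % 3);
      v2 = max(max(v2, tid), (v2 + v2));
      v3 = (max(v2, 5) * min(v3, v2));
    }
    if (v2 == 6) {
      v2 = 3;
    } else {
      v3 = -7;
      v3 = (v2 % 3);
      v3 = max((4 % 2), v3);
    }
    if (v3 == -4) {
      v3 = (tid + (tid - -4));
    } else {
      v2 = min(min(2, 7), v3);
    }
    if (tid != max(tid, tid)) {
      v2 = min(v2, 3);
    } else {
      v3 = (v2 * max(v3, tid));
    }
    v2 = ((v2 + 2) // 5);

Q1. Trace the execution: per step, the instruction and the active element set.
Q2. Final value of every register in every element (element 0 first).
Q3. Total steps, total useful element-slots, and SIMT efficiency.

step 0: eval ((tid % -2) < 9)        0xff
step 1: v2 <- (v2 + v2)              0xff
step 2: eval (v2 == 6)               0xff
step 3: v2 <- 3                      0x08
step 4: v3 <- -7                     0xf7
step 5: v3 <- (v2 % 3)               0xf7
step 6: v3 <- max((4 % 2), v3)       0xf7
step 7: eval (v3 == -4)              0xff
step 8: v2 <- min(min(2, 7), v3)     0xff
step 9: eval (tid != max(tid, tid))  0xff
step 10: v3 <- (v2 * max(v3, tid))    0xff
step 11: v2 <- ((v2 + 2) // 5)        0xff

Answer: 12 steps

v3: 0,4,2,-3,8,5,0,14
v2: 0,0,0,0,0,0,0,0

steps = 12; useful = 86; efficiency = 86/96 = 43/48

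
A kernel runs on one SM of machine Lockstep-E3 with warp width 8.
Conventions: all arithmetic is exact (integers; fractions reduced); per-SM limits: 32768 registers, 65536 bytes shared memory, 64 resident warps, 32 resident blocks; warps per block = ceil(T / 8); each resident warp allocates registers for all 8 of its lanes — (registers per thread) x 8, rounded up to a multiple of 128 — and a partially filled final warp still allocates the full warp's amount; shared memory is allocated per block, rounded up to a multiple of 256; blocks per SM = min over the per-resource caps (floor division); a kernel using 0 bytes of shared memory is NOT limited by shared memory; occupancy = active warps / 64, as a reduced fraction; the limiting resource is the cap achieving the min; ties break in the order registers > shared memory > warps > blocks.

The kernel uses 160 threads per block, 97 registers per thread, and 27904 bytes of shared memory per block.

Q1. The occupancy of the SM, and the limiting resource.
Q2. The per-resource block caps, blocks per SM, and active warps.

Answer: occupancy 5/16, limited by registers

registers: 1 block
shared memory: 2 blocks
warps: 3 blocks
blocks: 32 blocks

Answer: 1 block, 20 active warps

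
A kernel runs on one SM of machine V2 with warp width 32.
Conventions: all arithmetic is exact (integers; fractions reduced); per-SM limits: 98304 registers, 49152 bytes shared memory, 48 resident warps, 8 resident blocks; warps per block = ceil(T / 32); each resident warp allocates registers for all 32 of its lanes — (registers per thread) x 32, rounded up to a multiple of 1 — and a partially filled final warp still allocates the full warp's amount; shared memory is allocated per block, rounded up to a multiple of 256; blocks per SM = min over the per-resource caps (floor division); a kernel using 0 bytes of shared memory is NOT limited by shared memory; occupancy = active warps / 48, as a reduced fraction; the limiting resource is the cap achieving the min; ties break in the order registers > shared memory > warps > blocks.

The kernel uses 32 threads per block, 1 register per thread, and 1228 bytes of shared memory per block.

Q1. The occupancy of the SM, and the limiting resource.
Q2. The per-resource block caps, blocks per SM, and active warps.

Answer: occupancy 1/6, limited by blocks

registers: 3072 blocks
shared memory: 38 blocks
warps: 48 blocks
blocks: 8 blocks

Answer: 8 blocks, 8 active warps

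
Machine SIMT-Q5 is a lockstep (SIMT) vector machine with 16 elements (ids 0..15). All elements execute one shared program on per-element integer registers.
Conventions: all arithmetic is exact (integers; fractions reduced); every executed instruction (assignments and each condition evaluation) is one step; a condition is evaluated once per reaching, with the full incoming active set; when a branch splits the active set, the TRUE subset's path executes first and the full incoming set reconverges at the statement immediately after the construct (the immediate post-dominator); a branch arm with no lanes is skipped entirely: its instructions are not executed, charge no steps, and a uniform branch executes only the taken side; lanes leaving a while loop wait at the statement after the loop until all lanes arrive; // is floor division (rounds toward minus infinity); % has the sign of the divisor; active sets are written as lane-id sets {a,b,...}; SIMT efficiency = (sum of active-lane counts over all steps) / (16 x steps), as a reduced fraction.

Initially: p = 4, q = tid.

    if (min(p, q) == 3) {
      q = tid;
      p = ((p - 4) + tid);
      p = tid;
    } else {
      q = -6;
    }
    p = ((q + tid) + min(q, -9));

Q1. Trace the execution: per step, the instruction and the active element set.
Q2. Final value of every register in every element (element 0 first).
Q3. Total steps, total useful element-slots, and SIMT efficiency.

step 0: eval (min(p, q) == 3)        {0,1,2,3,4,5,6,7,8,9,10,11,12,13,14,15}
step 1: q <- tid                     {3}
step 2: p <- ((p - 4) + tid)         {3}
step 3: p <- tid                     {3}
step 4: q <- -6                      {0,1,2,4,5,6,7,8,9,10,11,12,13,14,15}
step 5: p <- ((q + tid) + min(q, -9)) {0,1,2,3,4,5,6,7,8,9,10,11,12,13,14,15}

Answer: 6 steps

p: -15,-14,-13,-3,-11,-10,-9,-8,-7,-6,-5,-4,-3,-2,-1,0
q: -6,-6,-6,3,-6,-6,-6,-6,-6,-6,-6,-6,-6,-6,-6,-6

steps = 6; useful = 50; efficiency = 50/96 = 25/48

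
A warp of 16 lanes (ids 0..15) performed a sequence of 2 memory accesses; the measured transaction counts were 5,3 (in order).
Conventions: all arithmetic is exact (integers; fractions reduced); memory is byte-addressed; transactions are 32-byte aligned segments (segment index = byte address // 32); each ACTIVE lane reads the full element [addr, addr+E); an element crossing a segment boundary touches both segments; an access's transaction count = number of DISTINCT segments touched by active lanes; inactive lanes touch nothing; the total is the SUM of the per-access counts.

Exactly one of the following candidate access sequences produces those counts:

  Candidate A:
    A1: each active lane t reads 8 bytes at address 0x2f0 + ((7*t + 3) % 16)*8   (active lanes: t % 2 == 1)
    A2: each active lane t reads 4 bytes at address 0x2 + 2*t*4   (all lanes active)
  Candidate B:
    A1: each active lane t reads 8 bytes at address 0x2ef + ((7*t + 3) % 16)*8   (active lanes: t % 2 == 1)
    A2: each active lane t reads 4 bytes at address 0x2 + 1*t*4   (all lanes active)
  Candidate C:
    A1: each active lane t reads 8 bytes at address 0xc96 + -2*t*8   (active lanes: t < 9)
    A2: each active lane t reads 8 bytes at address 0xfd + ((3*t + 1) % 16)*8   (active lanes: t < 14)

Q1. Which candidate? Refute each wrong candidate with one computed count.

A: A2 gives 4 transactions, not 3
C: A2 gives 5 transactions, not 3
B: all counts match (5,3)

Answer: B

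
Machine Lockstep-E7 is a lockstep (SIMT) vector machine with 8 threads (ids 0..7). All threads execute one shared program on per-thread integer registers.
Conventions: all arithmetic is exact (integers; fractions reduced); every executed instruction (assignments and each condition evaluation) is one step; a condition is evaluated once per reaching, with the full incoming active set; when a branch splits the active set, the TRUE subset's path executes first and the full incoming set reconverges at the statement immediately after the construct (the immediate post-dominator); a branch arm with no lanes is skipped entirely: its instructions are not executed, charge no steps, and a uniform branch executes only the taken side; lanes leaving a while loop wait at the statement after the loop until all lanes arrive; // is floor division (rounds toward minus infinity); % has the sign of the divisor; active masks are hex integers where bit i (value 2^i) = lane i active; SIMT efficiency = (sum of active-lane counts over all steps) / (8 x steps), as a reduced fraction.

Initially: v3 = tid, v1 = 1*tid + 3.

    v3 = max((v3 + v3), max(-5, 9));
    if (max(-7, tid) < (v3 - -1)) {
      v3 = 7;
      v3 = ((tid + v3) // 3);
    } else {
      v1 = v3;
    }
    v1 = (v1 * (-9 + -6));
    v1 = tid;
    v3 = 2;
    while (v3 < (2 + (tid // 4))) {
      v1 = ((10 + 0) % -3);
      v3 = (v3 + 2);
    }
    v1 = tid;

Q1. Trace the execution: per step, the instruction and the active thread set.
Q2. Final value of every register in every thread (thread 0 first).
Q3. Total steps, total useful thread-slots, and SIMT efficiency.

step 0: v3 <- max((v3 + v3), max(-5, 9)) 0xff
step 1: eval (max(-7, tid) < (v3 - -1)) 0xff
step 2: v3 <- 7                      0xff
step 3: v3 <- ((tid + v3) // 3)      0xff
step 4: v1 <- (v1 * (-9 + -6))       0xff
step 5: v1 <- tid                    0xff
step 6: v3 <- 2                      0xff
step 7: eval (v3 < (2 + (tid // 4))) 0xff
step 8: v1 <- ((10 + 0) % -3)        0xf0
step 9: v3 <- (v3 + 2)               0xf0
step 10: eval (v3 < (2 + (tid // 4))) 0xf0
step 11: v1 <- tid                    0xff

Answer: 12 steps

v3: 2,2,2,2,4,4,4,4
v1: 0,1,2,3,4,5,6,7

steps = 12; useful = 84; efficiency = 84/96 = 7/8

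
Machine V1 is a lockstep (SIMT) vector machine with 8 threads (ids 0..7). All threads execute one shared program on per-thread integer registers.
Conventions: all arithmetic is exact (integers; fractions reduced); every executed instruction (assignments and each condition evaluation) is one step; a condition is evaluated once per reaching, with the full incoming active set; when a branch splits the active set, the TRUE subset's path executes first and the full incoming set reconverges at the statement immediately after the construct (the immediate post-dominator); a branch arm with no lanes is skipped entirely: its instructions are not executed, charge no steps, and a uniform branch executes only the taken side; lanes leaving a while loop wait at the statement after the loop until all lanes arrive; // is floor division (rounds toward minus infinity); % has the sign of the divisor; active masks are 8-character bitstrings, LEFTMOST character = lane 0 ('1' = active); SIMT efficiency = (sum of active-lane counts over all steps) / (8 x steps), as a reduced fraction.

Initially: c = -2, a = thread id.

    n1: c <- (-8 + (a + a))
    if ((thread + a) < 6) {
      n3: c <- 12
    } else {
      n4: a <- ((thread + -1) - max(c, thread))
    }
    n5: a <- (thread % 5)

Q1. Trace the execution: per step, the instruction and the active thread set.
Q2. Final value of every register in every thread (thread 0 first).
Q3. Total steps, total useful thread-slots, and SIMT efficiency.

step 0: c <- (-8 + (a + a))          11111111
step 1: eval ((thread + a) < 6)      11111111
step 2: c <- 12                      11100000
step 3: a <- ((thread + -1) - max(c, thread)) 00011111
step 4: a <- (thread % 5)            11111111

Answer: 5 steps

c: 12,12,12,-2,0,2,4,6
a: 0,1,2,3,4,0,1,2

steps = 5; useful = 32; efficiency = 32/40 = 4/5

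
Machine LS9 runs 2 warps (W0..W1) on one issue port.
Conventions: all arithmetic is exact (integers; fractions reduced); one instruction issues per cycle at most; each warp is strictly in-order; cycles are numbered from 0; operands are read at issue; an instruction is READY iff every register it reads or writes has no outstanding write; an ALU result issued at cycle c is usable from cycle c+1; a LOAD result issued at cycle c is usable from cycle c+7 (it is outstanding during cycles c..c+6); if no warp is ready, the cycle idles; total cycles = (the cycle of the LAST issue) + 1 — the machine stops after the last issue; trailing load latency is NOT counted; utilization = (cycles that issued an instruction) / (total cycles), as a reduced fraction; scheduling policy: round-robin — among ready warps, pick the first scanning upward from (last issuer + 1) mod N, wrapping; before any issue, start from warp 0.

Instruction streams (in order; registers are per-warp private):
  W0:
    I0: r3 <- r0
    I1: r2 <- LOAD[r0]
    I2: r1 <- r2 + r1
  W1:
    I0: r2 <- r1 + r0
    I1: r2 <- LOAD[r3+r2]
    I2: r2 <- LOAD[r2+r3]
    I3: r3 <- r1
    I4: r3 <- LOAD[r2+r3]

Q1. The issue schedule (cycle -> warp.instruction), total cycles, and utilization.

cycle 0: W0.I0
cycle 1: W1.I0
cycle 2: W0.I1
cycle 3: W1.I1
cycle 4: idle
cycle 5: idle
cycle 6: idle
cycle 7: idle
cycle 8: idle
cycle 9: W0.I2
cycle 10: W1.I2
cycle 11: W1.I3
cycle 12: idle
cycle 13: idle
cycle 14: idle
cycle 15: idle
cycle 16: idle
cycle 17: W1.I4

Answer: 18 cycles, utilization 4/9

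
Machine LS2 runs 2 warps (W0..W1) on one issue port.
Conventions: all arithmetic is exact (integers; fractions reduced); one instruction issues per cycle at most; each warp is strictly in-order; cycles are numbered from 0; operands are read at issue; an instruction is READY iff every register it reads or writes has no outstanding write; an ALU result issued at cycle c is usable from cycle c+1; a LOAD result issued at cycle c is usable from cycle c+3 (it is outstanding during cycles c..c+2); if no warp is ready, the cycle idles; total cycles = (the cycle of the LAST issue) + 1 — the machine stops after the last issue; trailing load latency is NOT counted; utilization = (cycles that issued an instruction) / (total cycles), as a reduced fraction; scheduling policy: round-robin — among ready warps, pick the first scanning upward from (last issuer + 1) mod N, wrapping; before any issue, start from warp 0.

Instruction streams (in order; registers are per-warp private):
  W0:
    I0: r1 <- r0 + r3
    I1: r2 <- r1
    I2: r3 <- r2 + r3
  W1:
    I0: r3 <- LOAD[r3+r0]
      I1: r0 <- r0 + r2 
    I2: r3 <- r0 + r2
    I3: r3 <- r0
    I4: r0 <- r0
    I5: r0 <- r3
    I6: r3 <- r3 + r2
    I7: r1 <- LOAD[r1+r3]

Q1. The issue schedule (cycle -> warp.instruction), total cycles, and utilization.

cycle 0: W0.I0
cycle 1: W1.I0
cycle 2: W0.I1
cycle 3: W1.I1
cycle 4: W0.I2
cycle 5: W1.I2
cycle 6: W1.I3
cycle 7: W1.I4
cycle 8: W1.I5
cycle 9: W1.I6
cycle 10: W1.I7

Answer: 11 cycles, utilization 1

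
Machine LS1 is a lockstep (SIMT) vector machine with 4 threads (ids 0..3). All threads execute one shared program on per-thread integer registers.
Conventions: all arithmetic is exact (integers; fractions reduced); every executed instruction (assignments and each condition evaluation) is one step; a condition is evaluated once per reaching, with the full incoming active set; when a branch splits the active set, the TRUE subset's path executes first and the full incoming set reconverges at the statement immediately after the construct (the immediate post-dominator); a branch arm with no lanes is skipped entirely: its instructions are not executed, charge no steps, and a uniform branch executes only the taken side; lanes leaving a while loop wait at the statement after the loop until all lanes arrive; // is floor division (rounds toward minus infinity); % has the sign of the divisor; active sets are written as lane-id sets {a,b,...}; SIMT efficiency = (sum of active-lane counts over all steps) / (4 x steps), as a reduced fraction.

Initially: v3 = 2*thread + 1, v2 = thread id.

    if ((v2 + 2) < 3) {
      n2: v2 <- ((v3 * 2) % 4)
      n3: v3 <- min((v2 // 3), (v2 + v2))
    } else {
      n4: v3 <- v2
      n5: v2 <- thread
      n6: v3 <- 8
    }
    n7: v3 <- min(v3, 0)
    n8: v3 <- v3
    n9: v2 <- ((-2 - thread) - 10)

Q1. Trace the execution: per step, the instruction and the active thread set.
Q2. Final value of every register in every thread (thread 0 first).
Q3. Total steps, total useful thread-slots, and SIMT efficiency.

step 0: eval ((v2 + 2) < 3)          {0,1,2,3}
step 1: v2 <- ((v3 * 2) % 4)         {0}
step 2: v3 <- min((v2 // 3), (v2 + v2)) {0}
step 3: v3 <- v2                     {1,2,3}
step 4: v2 <- thread                 {1,2,3}
step 5: v3 <- 8                      {1,2,3}
step 6: v3 <- min(v3, 0)             {0,1,2,3}
step 7: v3 <- v3                     {0,1,2,3}
step 8: v2 <- ((-2 - thread) - 10)   {0,1,2,3}

Answer: 9 steps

v3: 0,0,0,0
v2: -12,-13,-14,-15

steps = 9; useful = 27; efficiency = 27/36 = 3/4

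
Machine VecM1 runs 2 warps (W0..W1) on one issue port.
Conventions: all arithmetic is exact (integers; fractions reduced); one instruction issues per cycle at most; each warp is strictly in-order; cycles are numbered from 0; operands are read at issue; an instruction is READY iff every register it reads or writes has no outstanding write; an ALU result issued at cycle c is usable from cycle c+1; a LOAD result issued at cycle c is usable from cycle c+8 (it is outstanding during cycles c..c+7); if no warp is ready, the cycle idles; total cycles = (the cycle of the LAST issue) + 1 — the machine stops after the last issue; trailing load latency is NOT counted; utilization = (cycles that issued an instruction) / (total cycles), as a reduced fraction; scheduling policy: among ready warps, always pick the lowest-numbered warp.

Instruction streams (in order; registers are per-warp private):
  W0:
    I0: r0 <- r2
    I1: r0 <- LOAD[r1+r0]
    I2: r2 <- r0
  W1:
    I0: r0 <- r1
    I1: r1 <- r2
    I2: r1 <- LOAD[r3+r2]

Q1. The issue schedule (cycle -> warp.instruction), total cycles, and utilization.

cycle 0: W0.I0
cycle 1: W0.I1
cycle 2: W1.I0
cycle 3: W1.I1
cycle 4: W1.I2
cycle 5: idle
cycle 6: idle
cycle 7: idle
cycle 8: idle
cycle 9: W0.I2

Answer: 10 cycles, utilization 3/5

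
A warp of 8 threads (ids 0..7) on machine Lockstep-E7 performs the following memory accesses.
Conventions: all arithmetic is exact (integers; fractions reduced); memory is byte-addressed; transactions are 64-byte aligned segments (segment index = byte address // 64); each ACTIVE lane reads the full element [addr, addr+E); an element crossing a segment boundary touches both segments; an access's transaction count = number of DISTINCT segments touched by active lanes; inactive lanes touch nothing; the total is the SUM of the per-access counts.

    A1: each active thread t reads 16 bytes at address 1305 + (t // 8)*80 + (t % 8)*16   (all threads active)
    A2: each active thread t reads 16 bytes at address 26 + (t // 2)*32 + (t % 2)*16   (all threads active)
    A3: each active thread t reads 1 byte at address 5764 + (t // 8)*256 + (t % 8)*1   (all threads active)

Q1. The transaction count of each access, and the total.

A1: 3 transactions
A2: 3 transactions
A3: 1 transaction

Answer: 3,3,1; total 7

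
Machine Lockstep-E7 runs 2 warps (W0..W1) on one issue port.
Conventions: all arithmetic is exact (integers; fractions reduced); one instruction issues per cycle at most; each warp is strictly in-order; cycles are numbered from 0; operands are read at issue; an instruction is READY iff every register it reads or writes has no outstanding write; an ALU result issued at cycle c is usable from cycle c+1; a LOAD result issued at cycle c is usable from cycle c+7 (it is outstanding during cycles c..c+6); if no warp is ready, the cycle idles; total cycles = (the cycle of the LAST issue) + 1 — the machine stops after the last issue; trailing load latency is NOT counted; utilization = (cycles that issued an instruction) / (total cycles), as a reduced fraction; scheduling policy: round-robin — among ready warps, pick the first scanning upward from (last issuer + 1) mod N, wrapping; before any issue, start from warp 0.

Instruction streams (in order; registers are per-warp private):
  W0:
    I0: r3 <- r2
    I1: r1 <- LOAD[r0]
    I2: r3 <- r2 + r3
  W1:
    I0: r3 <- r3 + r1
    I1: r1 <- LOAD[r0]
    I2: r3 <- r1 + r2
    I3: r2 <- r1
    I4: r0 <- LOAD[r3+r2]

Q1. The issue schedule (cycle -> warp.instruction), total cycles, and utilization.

cycle 0: W0.I0
cycle 1: W1.I0
cycle 2: W0.I1
cycle 3: W1.I1
cycle 4: W0.I2
cycle 5: idle
cycle 6: idle
cycle 7: idle
cycle 8: idle
cycle 9: idle
cycle 10: W1.I2
cycle 11: W1.I3
cycle 12: W1.I4

Answer: 13 cycles, utilization 8/13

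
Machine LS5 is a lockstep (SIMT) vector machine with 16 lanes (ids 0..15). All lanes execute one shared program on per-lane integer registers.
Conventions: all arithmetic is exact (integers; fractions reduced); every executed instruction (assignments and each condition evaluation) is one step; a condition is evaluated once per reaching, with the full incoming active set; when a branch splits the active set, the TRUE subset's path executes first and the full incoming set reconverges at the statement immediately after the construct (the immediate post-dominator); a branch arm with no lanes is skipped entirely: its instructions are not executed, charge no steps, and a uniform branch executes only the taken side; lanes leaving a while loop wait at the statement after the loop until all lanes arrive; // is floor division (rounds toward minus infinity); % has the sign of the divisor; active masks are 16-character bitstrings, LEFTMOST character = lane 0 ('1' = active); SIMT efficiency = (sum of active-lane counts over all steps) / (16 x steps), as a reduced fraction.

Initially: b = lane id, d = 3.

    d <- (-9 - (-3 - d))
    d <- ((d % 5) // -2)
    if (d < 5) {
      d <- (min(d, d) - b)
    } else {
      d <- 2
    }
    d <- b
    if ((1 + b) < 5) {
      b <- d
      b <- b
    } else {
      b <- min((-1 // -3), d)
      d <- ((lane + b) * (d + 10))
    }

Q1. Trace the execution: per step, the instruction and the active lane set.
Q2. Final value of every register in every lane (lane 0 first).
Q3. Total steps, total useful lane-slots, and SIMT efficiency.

step 0: d <- (-9 - (-3 - d))         1111111111111111
step 1: d <- ((d % 5) // -2)         1111111111111111
step 2: eval (d < 5)                 1111111111111111
step 3: d <- (min(d, d) - b)         1111111111111111
step 4: d <- b                       1111111111111111
step 5: eval ((1 + b) < 5)           1111111111111111
step 6: b <- d                       1111000000000000
step 7: b <- b                       1111000000000000
step 8: b <- min((-1 // -3), d)      0000111111111111
step 9: d <- ((lane + b) * (d + 10)) 0000111111111111

Answer: 10 steps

b: 0,1,2,3,0,0,0,0,0,0,0,0,0,0,0,0
d: 0,1,2,3,56,75,96,119,144,171,200,231,264,299,336,375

steps = 10; useful = 128; efficiency = 128/160 = 4/5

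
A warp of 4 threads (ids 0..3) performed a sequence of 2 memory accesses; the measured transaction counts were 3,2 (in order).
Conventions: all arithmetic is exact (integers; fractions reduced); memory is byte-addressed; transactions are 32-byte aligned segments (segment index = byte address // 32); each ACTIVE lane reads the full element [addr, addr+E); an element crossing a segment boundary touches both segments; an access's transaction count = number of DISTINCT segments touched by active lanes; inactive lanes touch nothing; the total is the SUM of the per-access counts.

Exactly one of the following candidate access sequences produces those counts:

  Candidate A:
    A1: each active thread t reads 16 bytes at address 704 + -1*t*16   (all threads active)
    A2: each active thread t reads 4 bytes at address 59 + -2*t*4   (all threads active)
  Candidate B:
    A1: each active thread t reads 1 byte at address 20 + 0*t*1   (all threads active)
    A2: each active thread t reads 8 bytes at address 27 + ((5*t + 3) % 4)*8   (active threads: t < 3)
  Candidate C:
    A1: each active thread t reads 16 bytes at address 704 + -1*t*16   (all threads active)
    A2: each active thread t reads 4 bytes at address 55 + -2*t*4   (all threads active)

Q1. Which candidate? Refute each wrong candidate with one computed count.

A: A2 gives 1 transaction, not 2
B: A1 gives 1 transaction, not 3
C: all counts match (3,2)

Answer: C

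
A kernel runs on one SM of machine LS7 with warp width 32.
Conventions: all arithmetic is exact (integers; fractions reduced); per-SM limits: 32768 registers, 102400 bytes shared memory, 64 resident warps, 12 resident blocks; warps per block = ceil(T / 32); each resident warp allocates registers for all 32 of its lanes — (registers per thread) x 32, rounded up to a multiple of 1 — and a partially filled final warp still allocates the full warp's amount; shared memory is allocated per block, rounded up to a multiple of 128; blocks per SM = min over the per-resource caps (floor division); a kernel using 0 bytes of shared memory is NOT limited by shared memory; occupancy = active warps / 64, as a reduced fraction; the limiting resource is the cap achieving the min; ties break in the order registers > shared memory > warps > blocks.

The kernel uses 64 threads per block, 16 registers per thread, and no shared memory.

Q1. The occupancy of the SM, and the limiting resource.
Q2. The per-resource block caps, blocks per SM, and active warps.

Answer: occupancy 3/8, limited by blocks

registers: 32 blocks
shared memory: no limit (kernel uses none)
warps: 32 blocks
blocks: 12 blocks

Answer: 12 blocks, 24 active warps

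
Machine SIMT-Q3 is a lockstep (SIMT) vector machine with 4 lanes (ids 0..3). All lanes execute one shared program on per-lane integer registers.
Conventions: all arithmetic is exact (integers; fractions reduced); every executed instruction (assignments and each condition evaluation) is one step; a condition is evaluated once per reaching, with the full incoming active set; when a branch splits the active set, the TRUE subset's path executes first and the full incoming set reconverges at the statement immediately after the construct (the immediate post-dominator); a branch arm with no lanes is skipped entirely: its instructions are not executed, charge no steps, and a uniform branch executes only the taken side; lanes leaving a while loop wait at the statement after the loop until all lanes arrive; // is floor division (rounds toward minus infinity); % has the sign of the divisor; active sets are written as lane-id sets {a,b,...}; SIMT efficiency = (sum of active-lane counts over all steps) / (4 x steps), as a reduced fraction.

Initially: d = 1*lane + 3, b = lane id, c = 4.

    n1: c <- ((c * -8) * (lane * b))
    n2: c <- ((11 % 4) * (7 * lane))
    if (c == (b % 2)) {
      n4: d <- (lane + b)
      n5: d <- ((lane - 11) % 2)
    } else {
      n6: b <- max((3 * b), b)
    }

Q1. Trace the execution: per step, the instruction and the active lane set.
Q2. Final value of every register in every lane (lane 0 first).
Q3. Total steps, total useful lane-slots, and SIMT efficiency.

step 0: c <- ((c * -8) * (lane * b)) {0,1,2,3}
step 1: c <- ((11 % 4) * (7 * lane)) {0,1,2,3}
step 2: eval (c == (b % 2))          {0,1,2,3}
step 3: d <- (lane + b)              {0}
step 4: d <- ((lane - 11) % 2)       {0}
step 5: b <- max((3 * b), b)         {1,2,3}

Answer: 6 steps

d: 1,4,5,6
b: 0,3,6,9
c: 0,21,42,63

steps = 6; useful = 17; efficiency = 17/24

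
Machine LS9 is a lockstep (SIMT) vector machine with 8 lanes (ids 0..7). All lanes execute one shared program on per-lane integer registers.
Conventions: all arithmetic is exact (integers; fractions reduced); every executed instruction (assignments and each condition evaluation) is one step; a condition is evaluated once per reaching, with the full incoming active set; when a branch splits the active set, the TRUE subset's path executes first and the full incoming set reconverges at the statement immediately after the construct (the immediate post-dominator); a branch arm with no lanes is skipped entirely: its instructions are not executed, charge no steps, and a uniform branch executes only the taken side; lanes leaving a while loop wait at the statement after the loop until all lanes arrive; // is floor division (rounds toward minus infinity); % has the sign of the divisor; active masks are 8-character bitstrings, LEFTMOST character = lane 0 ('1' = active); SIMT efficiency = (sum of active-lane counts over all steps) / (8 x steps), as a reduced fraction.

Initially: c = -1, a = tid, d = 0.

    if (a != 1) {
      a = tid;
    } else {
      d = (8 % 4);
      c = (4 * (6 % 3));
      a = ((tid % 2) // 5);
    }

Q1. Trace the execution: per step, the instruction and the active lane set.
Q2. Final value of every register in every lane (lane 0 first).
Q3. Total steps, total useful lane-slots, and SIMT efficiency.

step 0: eval (a != 1)                11111111
step 1: a <- tid                     10111111
step 2: d <- (8 % 4)                 01000000
step 3: c <- (4 * (6 % 3))           01000000
step 4: a <- ((tid % 2) // 5)        01000000

Answer: 5 steps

c: -1,0,-1,-1,-1,-1,-1,-1
a: 0,0,2,3,4,5,6,7
d: 0,0,0,0,0,0,0,0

steps = 5; useful = 18; efficiency = 18/40 = 9/20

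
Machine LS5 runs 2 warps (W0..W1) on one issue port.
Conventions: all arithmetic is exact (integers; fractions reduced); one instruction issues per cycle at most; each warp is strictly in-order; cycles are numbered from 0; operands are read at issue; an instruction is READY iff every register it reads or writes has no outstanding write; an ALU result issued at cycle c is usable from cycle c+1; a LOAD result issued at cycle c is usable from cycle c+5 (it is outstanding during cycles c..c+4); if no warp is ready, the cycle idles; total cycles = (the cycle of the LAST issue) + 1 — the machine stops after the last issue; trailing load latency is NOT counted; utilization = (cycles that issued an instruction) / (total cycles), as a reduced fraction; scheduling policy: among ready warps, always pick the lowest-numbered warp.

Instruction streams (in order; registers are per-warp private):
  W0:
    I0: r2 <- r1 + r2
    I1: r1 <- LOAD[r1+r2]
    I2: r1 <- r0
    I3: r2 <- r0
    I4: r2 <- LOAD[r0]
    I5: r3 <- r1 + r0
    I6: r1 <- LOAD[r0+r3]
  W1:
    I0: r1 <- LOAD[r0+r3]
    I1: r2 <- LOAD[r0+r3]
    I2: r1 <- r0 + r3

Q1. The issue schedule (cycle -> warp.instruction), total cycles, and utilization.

cycle 0: W0.I0
cycle 1: W0.I1
cycle 2: W1.I0
cycle 3: W1.I1
cycle 4: idle
cycle 5: idle
cycle 6: W0.I2
cycle 7: W0.I3
cycle 8: W0.I4
cycle 9: W0.I5
cycle 10: W0.I6
cycle 11: W1.I2

Answer: 12 cycles, utilization 5/6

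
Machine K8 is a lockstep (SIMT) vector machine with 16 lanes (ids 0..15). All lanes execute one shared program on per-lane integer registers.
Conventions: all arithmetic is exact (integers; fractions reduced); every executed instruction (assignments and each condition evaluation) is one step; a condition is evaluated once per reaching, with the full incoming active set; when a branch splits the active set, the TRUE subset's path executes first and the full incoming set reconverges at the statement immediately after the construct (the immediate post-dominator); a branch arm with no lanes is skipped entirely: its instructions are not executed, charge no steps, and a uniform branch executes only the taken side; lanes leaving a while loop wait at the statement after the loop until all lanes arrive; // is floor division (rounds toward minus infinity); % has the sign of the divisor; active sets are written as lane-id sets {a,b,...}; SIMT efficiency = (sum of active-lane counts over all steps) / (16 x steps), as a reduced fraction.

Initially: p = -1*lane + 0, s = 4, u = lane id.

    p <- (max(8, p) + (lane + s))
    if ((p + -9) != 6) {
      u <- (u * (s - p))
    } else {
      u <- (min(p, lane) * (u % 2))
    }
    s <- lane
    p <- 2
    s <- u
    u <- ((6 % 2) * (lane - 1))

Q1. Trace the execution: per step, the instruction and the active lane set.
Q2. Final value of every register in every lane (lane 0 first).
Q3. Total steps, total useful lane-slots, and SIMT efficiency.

step 0: p <- (max(8, p) + (lane + s)) {0,1,2,3,4,5,6,7,8,9,10,11,12,13,14,15}
step 1: eval ((p + -9) != 6)         {0,1,2,3,4,5,6,7,8,9,10,11,12,13,14,15}
step 2: u <- (u * (s - p))           {0,1,2,4,5,6,7,8,9,10,11,12,13,14,15}
step 3: u <- (min(p, lane) * (u % 2)) {3}
step 4: s <- lane                    {0,1,2,3,4,5,6,7,8,9,10,11,12,13,14,15}
step 5: p <- 2                       {0,1,2,3,4,5,6,7,8,9,10,11,12,13,14,15}
step 6: s <- u                       {0,1,2,3,4,5,6,7,8,9,10,11,12,13,14,15}
step 7: u <- ((6 % 2) * (lane - 1))  {0,1,2,3,4,5,6,7,8,9,10,11,12,13,14,15}

Answer: 8 steps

p: 2,2,2,2,2,2,2,2,2,2,2,2,2,2,2,2
s: 0,-9,-20,3,-48,-65,-84,-105,-128,-153,-180,-209,-240,-273,-308,-345
u: 0,0,0,0,0,0,0,0,0,0,0,0,0,0,0,0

steps = 8; useful = 112; efficiency = 112/128 = 7/8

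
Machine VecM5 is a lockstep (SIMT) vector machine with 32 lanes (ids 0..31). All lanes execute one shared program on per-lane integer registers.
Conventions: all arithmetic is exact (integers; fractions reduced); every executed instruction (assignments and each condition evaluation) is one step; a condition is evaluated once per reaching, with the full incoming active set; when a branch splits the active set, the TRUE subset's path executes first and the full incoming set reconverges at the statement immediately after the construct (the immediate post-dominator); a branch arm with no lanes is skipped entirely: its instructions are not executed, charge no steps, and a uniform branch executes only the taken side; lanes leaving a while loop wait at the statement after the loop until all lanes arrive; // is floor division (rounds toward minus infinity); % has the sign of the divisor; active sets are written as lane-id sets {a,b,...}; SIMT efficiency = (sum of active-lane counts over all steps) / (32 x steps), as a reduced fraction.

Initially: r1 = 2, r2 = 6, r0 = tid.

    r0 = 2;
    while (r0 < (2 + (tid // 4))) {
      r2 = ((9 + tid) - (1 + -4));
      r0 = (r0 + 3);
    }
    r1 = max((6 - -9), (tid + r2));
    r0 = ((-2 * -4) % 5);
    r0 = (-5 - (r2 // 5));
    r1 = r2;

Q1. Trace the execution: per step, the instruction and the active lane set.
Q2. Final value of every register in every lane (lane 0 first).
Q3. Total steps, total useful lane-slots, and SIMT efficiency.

step 0: r0 <- 2                      {0,1,2,3,4,5,6,7,8,9,10,11,12,13,14,15,16,17,18,19,20,21,22,23,24,25,26,27,28,29,30,31}
step 1: eval (r0 < (2 + (tid // 4))) {0,1,2,3,4,5,6,7,8,9,10,11,12,13,14,15,16,17,18,19,20,21,22,23,24,25,26,27,28,29,30,31}
step 2: r2 <- ((9 + tid) - (1 + -4)) {4,5,6,7,8,9,10,11,12,13,14,15,16,17,18,19,20,21,22,23,24,25,26,27,28,29,30,31}
step 3: r0 <- (r0 + 3)               {4,5,6,7,8,9,10,11,12,13,14,15,16,17,18,19,20,21,22,23,24,25,26,27,28,29,30,31}
step 4: eval (r0 < (2 + (tid // 4))) {4,5,6,7,8,9,10,11,12,13,14,15,16,17,18,19,20,21,22,23,24,25,26,27,28,29,30,31}
step 5: r2 <- ((9 + tid) - (1 + -4)) {16,17,18,19,20,21,22,23,24,25,26,27,28,29,30,31}
step 6: r0 <- (r0 + 3)               {16,17,18,19,20,21,22,23,24,25,26,27,28,29,30,31}
step 7: eval (r0 < (2 + (tid // 4))) {16,17,18,19,20,21,22,23,24,25,26,27,28,29,30,31}
step 8: r2 <- ((9 + tid) - (1 + -4)) {28,29,30,31}
step 9: r0 <- (r0 + 3)               {28,29,30,31}
step 10: eval (r0 < (2 + (tid // 4))) {28,29,30,31}
step 11: r1 <- max((6 - -9), (tid + r2)) {0,1,2,3,4,5,6,7,8,9,10,11,12,13,14,15,16,17,18,19,20,21,22,23,24,25,26,27,28,29,30,31}
step 12: r0 <- ((-2 * -4) % 5)        {0,1,2,3,4,5,6,7,8,9,10,11,12,13,14,15,16,17,18,19,20,21,22,23,24,25,26,27,28,29,30,31}
step 13: r0 <- (-5 - (r2 // 5))       {0,1,2,3,4,5,6,7,8,9,10,11,12,13,14,15,16,17,18,19,20,21,22,23,24,25,26,27,28,29,30,31}
step 14: r1 <- r2                     {0,1,2,3,4,5,6,7,8,9,10,11,12,13,14,15,16,17,18,19,20,21,22,23,24,25,26,27,28,29,30,31}

Answer: 15 steps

r1: 6,6,6,6,16,17,18,19,20,21,22,23,24,25,26,27,28,29,30,31,32,33,34,35,36,37,38,39,40,41,42,43
r2: 6,6,6,6,16,17,18,19,20,21,22,23,24,25,26,27,28,29,30,31,32,33,34,35,36,37,38,39,40,41,42,43
r0: -6,-6,-6,-6,-8,-8,-8,-8,-9,-9,-9,-9,-9,-10,-10,-10,-10,-10,-11,-11,-11,-11,-11,-12,-12,-12,-12,-12,-13,-13,-13,-13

steps = 15; useful = 336; efficiency = 336/480 = 7/10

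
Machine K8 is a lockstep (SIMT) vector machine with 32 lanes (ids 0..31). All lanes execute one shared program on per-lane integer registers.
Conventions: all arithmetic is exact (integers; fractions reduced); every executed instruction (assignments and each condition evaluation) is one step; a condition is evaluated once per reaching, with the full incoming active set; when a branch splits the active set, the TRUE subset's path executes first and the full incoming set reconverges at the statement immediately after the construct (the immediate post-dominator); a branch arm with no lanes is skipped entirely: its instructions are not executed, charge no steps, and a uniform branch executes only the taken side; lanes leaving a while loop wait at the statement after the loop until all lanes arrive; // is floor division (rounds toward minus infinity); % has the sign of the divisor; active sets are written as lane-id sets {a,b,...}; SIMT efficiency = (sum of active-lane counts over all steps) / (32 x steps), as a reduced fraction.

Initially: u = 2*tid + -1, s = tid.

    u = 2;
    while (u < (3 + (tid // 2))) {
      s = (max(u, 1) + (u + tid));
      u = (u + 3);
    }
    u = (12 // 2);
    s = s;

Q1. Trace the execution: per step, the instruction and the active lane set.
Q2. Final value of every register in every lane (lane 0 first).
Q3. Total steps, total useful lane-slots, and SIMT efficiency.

step 0: u <- 2                       {0,1,2,3,4,5,6,7,8,9,10,11,12,13,14,15,16,17,18,19,20,21,22,23,24,25,26,27,28,29,30,31}
step 1: eval (u < (3 + (tid // 2)))  {0,1,2,3,4,5,6,7,8,9,10,11,12,13,14,15,16,17,18,19,20,21,22,23,24,25,26,27,28,29,30,31}
step 2: s <- (max(u, 1) + (u + tid)) {0,1,2,3,4,5,6,7,8,9,10,11,12,13,14,15,16,17,18,19,20,21,22,23,24,25,26,27,28,29,30,31}
step 3: u <- (u + 3)                 {0,1,2,3,4,5,6,7,8,9,10,11,12,13,14,15,16,17,18,19,20,21,22,23,24,25,26,27,28,29,30,31}
step 4: eval (u < (3 + (tid // 2)))  {0,1,2,3,4,5,6,7,8,9,10,11,12,13,14,15,16,17,18,19,20,21,22,23,24,25,26,27,28,29,30,31}
step 5: s <- (max(u, 1) + (u + tid)) {6,7,8,9,10,11,12,13,14,15,16,17,18,19,20,21,22,23,24,25,26,27,28,29,30,31}
step 6: u <- (u + 3)                 {6,7,8,9,10,11,12,13,14,15,16,17,18,19,20,21,22,23,24,25,26,27,28,29,30,31}
step 7: eval (u < (3 + (tid // 2)))  {6,7,8,9,10,11,12,13,14,15,16,17,18,19,20,21,22,23,24,25,26,27,28,29,30,31}
step 8: s <- (max(u, 1) + (u + tid)) {12,13,14,15,16,17,18,19,20,21,22,23,24,25,26,27,28,29,30,31}
step 9: u <- (u + 3)                 {12,13,14,15,16,17,18,19,20,21,22,23,24,25,26,27,28,29,30,31}
step 10: eval (u < (3 + (tid // 2)))  {12,13,14,15,16,17,18,19,20,21,22,23,24,25,26,27,28,29,30,31}
step 11: s <- (max(u, 1) + (u + tid)) {18,19,20,21,22,23,24,25,26,27,28,29,30,31}
step 12: u <- (u + 3)                 {18,19,20,21,22,23,24,25,26,27,28,29,30,31}
step 13: eval (u < (3 + (tid // 2)))  {18,19,20,21,22,23,24,25,26,27,28,29,30,31}
step 14: s <- (max(u, 1) + (u + tid)) {24,25,26,27,28,29,30,31}
step 15: u <- (u + 3)                 {24,25,26,27,28,29,30,31}
step 16: eval (u < (3 + (tid // 2)))  {24,25,26,27,28,29,30,31}
step 17: s <- (max(u, 1) + (u + tid)) {30,31}
step 18: u <- (u + 3)                 {30,31}
step 19: eval (u < (3 + (tid // 2)))  {30,31}
step 20: u <- (12 // 2)               {0,1,2,3,4,5,6,7,8,9,10,11,12,13,14,15,16,17,18,19,20,21,22,23,24,25,26,27,28,29,30,31}
step 21: s <- s                       {0,1,2,3,4,5,6,7,8,9,10,11,12,13,14,15,16,17,18,19,20,21,22,23,24,25,26,27,28,29,30,31}

Answer: 22 steps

u: 6,6,6,6,6,6,6,6,6,6,6,6,6,6,6,6,6,6,6,6,6,6,6,6,6,6,6,6,6,6,6,6
s: 4,5,6,7,8,9,16,17,18,19,20,21,28,29,30,31,32,33,40,41,42,43,44,45,52,53,54,55,56,57,64,65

steps = 22; useful = 434; efficiency = 434/704 = 217/352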